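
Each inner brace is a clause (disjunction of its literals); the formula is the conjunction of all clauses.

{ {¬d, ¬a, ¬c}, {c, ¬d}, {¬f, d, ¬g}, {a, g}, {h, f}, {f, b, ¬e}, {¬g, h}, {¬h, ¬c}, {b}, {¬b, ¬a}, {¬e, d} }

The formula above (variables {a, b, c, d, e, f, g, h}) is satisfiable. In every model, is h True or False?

Suppose h = False.
(f) alone gives f = True.
(¬g) alone gives g = False.
(a) alone gives a = True.
(b) alone gives b = True.
That conflicts with the unit clause (¬b).
So every satisfying assignment has h = True.

True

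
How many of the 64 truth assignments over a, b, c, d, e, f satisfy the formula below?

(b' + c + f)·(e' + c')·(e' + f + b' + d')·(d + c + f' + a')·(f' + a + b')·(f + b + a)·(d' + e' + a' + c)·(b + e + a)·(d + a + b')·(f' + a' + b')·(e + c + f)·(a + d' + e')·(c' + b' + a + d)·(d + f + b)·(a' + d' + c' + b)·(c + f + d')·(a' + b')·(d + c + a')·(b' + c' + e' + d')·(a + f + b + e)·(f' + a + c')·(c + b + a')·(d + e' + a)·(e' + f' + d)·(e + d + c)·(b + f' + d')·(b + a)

There are 2^6 = 64 truth assignments over (a, b, c, d, e, f).
Split on a. With a = 1, the clauses containing a are satisfied and a' drops from the rest; 1 of the 2^5 = 32 assignments to the other variables satisfy what remains.
With a = 0, by the same count on the reduced clause set, 1 assignment works.
(One model: a=F, b=T, c=T, d=T, e=F, f=F.)
Total: 1 + 1 = 2.

2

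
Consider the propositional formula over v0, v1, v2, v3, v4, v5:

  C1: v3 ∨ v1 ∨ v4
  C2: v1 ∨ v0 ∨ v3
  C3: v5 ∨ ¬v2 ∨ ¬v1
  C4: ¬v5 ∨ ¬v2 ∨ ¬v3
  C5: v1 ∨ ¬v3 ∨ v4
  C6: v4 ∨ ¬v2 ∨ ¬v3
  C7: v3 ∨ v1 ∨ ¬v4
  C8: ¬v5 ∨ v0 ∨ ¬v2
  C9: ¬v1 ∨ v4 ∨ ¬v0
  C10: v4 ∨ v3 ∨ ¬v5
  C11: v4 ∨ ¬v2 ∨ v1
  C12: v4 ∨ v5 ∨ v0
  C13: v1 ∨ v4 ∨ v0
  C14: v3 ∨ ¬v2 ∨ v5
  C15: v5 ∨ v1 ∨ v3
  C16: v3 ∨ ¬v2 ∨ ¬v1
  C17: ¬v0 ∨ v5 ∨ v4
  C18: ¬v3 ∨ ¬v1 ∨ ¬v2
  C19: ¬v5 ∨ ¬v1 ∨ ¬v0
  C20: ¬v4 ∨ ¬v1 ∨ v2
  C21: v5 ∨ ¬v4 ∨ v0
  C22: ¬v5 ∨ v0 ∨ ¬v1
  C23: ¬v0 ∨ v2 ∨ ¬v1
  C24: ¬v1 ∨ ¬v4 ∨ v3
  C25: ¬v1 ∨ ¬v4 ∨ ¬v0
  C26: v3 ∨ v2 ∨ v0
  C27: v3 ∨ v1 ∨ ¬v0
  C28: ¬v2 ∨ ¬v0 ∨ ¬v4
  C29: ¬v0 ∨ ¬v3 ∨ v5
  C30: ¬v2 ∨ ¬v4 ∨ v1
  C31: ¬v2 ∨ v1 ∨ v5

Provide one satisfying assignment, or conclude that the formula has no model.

Suppose v3 = True.
Suppose v5 = True.
Unit clause (¬v2) forces v2 = False.
Suppose v1 = False.
Unit clause (v4) forces v4 = True.
Every clause is now satisfied; v0 is unconstrained.

v0 ↦ True,  v1 ↦ False,  v2 ↦ False,  v3 ↦ True,  v4 ↦ True,  v5 ↦ True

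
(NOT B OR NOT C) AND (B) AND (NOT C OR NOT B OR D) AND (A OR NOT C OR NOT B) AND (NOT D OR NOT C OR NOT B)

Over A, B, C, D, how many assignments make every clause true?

There are 2^4 = 16 truth assignments over (A, B, C, D).
Check each against the 5 clauses (columns in the order A, B, C, D):
  F F F F  ✗ fails (B)
  F F F T  ✗ fails (B)
  F F T F  ✗ fails (B)
  F F T T  ✗ fails (B)
  F T F F  ✓ satisfies all
  F T F T  ✓ satisfies all
  F T T F  ✗ fails (NOT B OR NOT C)
  F T T T  ✗ fails (NOT B OR NOT C)
  T F F F  ✗ fails (B)
  T F F T  ✗ fails (B)
  T F T F  ✗ fails (B)
  T F T T  ✗ fails (B)
  T T F F  ✓ satisfies all
  T T F T  ✓ satisfies all
  T T T F  ✗ fails (NOT B OR NOT C)
  T T T T  ✗ fails (NOT B OR NOT C)
4 of the 16 rows are models.

4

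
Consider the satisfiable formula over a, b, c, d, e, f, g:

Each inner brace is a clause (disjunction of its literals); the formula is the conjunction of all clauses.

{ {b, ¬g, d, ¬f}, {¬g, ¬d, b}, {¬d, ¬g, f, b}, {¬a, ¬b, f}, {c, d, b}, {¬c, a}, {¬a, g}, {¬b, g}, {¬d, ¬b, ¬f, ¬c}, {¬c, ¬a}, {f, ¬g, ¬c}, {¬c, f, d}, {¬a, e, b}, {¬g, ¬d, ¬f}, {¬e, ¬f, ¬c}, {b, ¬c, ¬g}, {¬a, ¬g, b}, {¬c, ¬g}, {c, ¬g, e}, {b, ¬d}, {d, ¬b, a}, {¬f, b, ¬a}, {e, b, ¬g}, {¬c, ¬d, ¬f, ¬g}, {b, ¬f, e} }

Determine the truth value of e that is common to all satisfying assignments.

Suppose e = False.
Suppose c = False.
From the singleton clause (¬g), g = False.
From the singleton clause (¬a), a = False.
From the singleton clause (¬b), b = False.
From the singleton clause (d), d = True.
But (¬d) is also a unit clause — contradiction.
Backtrack on c: now try c = True.
From the singleton clause (a), a = True.
But (¬a) is also a unit clause — contradiction.
Neither c = True nor c = False works.
So every satisfying assignment has e = True.

True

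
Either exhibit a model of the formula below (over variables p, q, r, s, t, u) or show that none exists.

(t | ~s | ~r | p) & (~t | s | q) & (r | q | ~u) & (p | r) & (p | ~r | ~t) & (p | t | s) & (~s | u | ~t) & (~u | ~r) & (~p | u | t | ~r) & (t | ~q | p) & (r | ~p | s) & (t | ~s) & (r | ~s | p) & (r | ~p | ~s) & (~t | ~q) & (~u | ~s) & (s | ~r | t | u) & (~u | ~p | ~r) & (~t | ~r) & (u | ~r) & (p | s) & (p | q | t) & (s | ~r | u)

UNSATISFIABLE

Try p = 1.
Try u = 0.
The clause (~r) is unit, so r = 0.
The clause (s) is unit, so s = 1.
Now (~s) is unsatisfied and unit — conflict.
So u must be the other value — set u = 1.
The clause (~r) is unit, so r = 0.
The clause (q) is unit, so q = 1.
The clause (s) is unit, so s = 1.
Now (~s) is unsatisfied and unit — conflict.
Either choice for u ends in contradiction.
So p must be the other value — set p = 0.
The clause (r) is unit, so r = 1.
The clause (~t) is unit, so t = 0.
The clause (~s) is unit, so s = 0.
Now (s) is unsatisfied and unit — conflict.
Either choice for p ends in contradiction.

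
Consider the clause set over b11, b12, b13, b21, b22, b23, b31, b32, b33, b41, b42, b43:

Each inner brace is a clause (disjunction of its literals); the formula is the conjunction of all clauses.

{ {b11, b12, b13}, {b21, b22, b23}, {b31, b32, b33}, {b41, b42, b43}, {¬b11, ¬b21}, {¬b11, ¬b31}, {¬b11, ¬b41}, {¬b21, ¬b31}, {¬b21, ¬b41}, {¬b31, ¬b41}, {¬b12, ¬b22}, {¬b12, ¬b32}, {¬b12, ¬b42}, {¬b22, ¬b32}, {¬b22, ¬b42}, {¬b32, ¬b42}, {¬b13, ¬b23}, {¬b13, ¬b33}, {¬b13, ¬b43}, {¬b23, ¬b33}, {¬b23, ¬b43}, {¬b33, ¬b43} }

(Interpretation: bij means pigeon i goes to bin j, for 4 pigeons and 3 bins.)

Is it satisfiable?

No

Suppose b11 = False.
Suppose b12 = True.
(¬b22) alone gives b22 = False.
(¬b32) alone gives b32 = False.
(¬b42) alone gives b42 = False.
Suppose b21 = True.
(¬b31) alone gives b31 = False.
(b33) alone gives b33 = True.
(¬b41) alone gives b41 = False.
(b43) alone gives b43 = True.
But (¬b43) is also a unit clause — contradiction.
Undo b21 and try b21 = False.
(b23) alone gives b23 = True.
(¬b13) alone gives b13 = False.
(¬b33) alone gives b33 = False.
(b31) alone gives b31 = True.
(¬b41) alone gives b41 = False.
(b43) alone gives b43 = True.
But (¬b43) is also a unit clause — contradiction.
Either choice for b21 ends in contradiction.
Undo b12 and try b12 = False.
(b13) alone gives b13 = True.
(¬b23) alone gives b23 = False.
(¬b33) alone gives b33 = False.
(¬b43) alone gives b43 = False.
Suppose b21 = True.
(¬b31) alone gives b31 = False.
(b32) alone gives b32 = True.
(¬b41) alone gives b41 = False.
(b42) alone gives b42 = True.
But (¬b42) is also a unit clause — contradiction.
Undo b21 and try b21 = False.
(b22) alone gives b22 = True.
(¬b32) alone gives b32 = False.
(b31) alone gives b31 = True.
(¬b41) alone gives b41 = False.
(b42) alone gives b42 = True.
But (¬b42) is also a unit clause — contradiction.
Either choice for b21 ends in contradiction.
Either choice for b12 ends in contradiction.
Undo b11 and try b11 = True.
(¬b21) alone gives b21 = False.
(¬b31) alone gives b31 = False.
(¬b41) alone gives b41 = False.
Suppose b22 = True.
(¬b12) alone gives b12 = False.
(¬b32) alone gives b32 = False.
(b33) alone gives b33 = True.
(¬b42) alone gives b42 = False.
(b43) alone gives b43 = True.
But (¬b43) is also a unit clause — contradiction.
Undo b22 and try b22 = False.
(b23) alone gives b23 = True.
(¬b13) alone gives b13 = False.
(¬b33) alone gives b33 = False.
(b32) alone gives b32 = True.
(¬b12) alone gives b12 = False.
(¬b42) alone gives b42 = False.
(b43) alone gives b43 = True.
But (¬b43) is also a unit clause — contradiction.
Either choice for b22 ends in contradiction.
Either choice for b11 ends in contradiction.
No assignment satisfies every clause.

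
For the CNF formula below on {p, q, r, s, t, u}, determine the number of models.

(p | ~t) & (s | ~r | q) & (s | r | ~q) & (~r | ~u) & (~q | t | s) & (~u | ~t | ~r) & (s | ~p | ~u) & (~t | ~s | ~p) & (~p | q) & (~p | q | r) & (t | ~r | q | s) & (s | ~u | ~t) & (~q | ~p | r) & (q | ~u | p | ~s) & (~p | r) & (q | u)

6

There are 2^6 = 64 truth assignments over (p, q, r, s, t, u).
Split on t. With t = 1, the clauses containing t are satisfied and ~t drops from the rest; 1 of the 2^5 = 32 assignments to the other variables satisfy what remains.
With t = 0, by the same count on the reduced clause set, 5 assignments work.
Total: 1 + 5 = 6.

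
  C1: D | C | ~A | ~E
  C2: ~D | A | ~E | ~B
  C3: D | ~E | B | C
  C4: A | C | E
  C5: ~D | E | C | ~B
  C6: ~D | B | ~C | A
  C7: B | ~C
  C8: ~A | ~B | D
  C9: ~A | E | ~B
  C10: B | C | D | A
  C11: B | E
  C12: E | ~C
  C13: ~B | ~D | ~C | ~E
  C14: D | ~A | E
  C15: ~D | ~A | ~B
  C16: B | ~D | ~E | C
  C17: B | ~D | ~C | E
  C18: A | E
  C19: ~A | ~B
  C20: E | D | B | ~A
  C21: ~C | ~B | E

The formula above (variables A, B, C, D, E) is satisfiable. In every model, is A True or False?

False

Suppose A = 1.
(~B) alone gives B = 0.
(~C) alone gives C = 0.
(E) alone gives E = 1.
(D) alone gives D = 1.
But (~D) is also a unit clause — contradiction.
So every satisfying assignment has A = False.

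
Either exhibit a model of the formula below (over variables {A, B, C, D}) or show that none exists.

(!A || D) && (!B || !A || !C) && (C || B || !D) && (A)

A=true; B=true; C=false; D=true

(A) alone gives A = true.
(D) alone gives D = true.
Suppose B = true.
(!C) alone gives C = false.
Every clause now holds.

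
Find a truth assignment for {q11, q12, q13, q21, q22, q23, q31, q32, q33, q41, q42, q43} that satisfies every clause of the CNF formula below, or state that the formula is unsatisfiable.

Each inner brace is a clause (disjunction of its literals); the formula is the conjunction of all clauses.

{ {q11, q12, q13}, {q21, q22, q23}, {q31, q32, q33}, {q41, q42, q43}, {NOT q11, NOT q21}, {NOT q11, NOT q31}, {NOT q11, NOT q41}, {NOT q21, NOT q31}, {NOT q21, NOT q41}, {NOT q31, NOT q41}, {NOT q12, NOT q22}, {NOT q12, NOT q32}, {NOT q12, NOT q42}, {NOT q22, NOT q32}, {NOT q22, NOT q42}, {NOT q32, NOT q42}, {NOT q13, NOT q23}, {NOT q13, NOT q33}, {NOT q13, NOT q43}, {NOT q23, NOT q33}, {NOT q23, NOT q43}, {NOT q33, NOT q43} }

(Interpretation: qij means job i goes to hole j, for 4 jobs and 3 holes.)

Suppose q11 = false.
Suppose q12 = true.
The clause (NOT q22) is unit, so q22 = false.
The clause (NOT q32) is unit, so q32 = false.
The clause (NOT q42) is unit, so q42 = false.
Suppose q21 = true.
The clause (NOT q31) is unit, so q31 = false.
The clause (q33) is unit, so q33 = true.
The clause (NOT q41) is unit, so q41 = false.
The clause (q43) is unit, so q43 = true.
Now (NOT q43) is unsatisfied and unit — conflict.
That branch fails; take q21 = false instead.
The clause (q23) is unit, so q23 = true.
The clause (NOT q13) is unit, so q13 = false.
The clause (NOT q33) is unit, so q33 = false.
The clause (q31) is unit, so q31 = true.
The clause (NOT q41) is unit, so q41 = false.
The clause (q43) is unit, so q43 = true.
Now (NOT q43) is unsatisfied and unit — conflict.
Either choice for q21 ends in contradiction.
That branch fails; take q12 = false instead.
The clause (q13) is unit, so q13 = true.
The clause (NOT q23) is unit, so q23 = false.
The clause (NOT q33) is unit, so q33 = false.
The clause (NOT q43) is unit, so q43 = false.
Suppose q21 = true.
The clause (NOT q31) is unit, so q31 = false.
The clause (q32) is unit, so q32 = true.
The clause (NOT q41) is unit, so q41 = false.
The clause (q42) is unit, so q42 = true.
Now (NOT q42) is unsatisfied and unit — conflict.
That branch fails; take q21 = false instead.
The clause (q22) is unit, so q22 = true.
The clause (NOT q32) is unit, so q32 = false.
The clause (q31) is unit, so q31 = true.
The clause (NOT q41) is unit, so q41 = false.
The clause (q42) is unit, so q42 = true.
Now (NOT q42) is unsatisfied and unit — conflict.
Either choice for q21 ends in contradiction.
Either choice for q12 ends in contradiction.
That branch fails; take q11 = true instead.
The clause (NOT q21) is unit, so q21 = false.
The clause (NOT q31) is unit, so q31 = false.
The clause (NOT q41) is unit, so q41 = false.
Suppose q22 = true.
The clause (NOT q12) is unit, so q12 = false.
The clause (NOT q32) is unit, so q32 = false.
The clause (q33) is unit, so q33 = true.
The clause (NOT q42) is unit, so q42 = false.
The clause (q43) is unit, so q43 = true.
Now (NOT q43) is unsatisfied and unit — conflict.
That branch fails; take q22 = false instead.
The clause (q23) is unit, so q23 = true.
The clause (NOT q13) is unit, so q13 = false.
The clause (NOT q33) is unit, so q33 = false.
The clause (q32) is unit, so q32 = true.
The clause (NOT q12) is unit, so q12 = false.
The clause (NOT q42) is unit, so q42 = false.
The clause (q43) is unit, so q43 = true.
Now (NOT q43) is unsatisfied and unit — conflict.
Either choice for q22 ends in contradiction.
Either choice for q11 ends in contradiction.

UNSATISFIABLE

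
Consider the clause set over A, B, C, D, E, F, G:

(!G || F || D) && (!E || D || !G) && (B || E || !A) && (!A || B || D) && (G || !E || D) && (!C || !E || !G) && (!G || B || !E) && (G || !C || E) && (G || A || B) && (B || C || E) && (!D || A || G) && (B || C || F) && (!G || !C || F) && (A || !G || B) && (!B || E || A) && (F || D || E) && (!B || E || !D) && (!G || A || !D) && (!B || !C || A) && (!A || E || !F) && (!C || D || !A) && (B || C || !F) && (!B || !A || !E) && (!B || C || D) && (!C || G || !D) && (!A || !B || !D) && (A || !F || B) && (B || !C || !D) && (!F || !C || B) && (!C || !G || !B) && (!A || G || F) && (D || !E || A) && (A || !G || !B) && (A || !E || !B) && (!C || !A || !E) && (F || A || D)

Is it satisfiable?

Unsatisfiable

Try G = false.
Try E = false.
The clause (!C) is unit, so C = false.
The clause (B) is unit, so B = true.
The clause (A) is unit, so A = true.
The clause (!D) is unit, so D = false.
That conflicts with the unit clause (D).
So E must be the other value — set E = true.
The clause (D) is unit, so D = true.
The clause (A) is unit, so A = true.
The clause (!B) is unit, so B = false.
The clause (!C) is unit, so C = false.
The clause (F) is unit, so F = true.
That conflicts with the unit clause (!F).
Either choice for E ends in contradiction.
So G must be the other value — set G = true.
Try F = true.
Try E = false.
The clause (!A) is unit, so A = false.
The clause (B) is unit, so B = true.
That conflicts with the unit clause (!B).
So E must be the other value — set E = true.
The clause (D) is unit, so D = true.
The clause (!C) is unit, so C = false.
The clause (B) is unit, so B = true.
The clause (A) is unit, so A = true.
That conflicts with the unit clause (!A).
Either choice for E ends in contradiction.
So F must be the other value — set F = false.
The clause (D) is unit, so D = true.
The clause (!C) is unit, so C = false.
The clause (B) is unit, so B = true.
The clause (E) is unit, so E = true.
The clause (A) is unit, so A = true.
That conflicts with the unit clause (!A).
Either choice for F ends in contradiction.
Either choice for G ends in contradiction.
No assignment satisfies every clause.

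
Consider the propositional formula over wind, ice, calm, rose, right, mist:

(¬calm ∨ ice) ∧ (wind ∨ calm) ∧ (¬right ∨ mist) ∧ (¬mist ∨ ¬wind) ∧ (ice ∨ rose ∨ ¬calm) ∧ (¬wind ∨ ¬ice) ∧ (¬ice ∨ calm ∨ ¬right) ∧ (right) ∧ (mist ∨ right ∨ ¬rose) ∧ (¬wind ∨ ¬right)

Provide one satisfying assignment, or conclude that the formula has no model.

(right) alone gives right = True.
(mist) alone gives mist = True.
(¬wind) alone gives wind = False.
(calm) alone gives calm = True.
(ice) alone gives ice = True.
Every clause is now satisfied; rose is unconstrained.

wind=False,  ice=True,  calm=True,  rose=False,  right=True,  mist=True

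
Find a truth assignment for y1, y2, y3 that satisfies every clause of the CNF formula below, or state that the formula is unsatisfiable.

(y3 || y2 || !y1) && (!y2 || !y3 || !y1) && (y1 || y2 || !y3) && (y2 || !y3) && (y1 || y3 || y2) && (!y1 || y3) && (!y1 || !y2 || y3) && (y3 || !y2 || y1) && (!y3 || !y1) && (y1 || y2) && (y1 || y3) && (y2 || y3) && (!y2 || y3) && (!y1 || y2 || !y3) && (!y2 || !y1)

Case y2 = true:
Unit clause (y3) forces y3 = true.
Unit clause (!y1) forces y1 = false.
This assignment satisfies each clause.

y1=false,  y2=true,  y3=true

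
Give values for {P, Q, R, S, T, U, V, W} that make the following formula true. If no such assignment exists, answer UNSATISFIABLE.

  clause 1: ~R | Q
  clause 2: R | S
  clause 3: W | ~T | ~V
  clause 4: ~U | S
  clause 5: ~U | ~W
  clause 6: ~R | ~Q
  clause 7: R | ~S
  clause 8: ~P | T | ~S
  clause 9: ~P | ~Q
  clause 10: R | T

Case R = 0:
The clause (S) is unit, so S = 1.
But (~S) is also a unit clause — contradiction.
Undo R and try R = 1.
The clause (Q) is unit, so Q = 1.
But (~Q) is also a unit clause — contradiction.
Both values of R lead to a conflict.

UNSATISFIABLE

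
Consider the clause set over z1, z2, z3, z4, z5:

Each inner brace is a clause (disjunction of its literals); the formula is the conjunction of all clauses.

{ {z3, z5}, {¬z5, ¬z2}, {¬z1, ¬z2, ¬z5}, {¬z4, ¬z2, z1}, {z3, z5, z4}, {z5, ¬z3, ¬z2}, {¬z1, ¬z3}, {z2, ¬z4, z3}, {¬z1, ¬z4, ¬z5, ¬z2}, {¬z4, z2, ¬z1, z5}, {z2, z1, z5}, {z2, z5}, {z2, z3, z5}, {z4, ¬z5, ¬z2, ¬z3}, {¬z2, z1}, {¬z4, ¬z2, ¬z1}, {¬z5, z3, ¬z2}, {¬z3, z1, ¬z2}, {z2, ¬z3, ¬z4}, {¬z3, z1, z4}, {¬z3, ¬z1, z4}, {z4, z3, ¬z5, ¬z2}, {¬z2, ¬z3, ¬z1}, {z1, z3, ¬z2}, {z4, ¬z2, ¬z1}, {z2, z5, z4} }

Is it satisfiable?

Satisfiable

Try z3 = False.
The clause (z5) is unit, so z5 = True.
The clause (¬z2) is unit, so z2 = False.
The clause (¬z4) is unit, so z4 = False.
No clause remains; z1 is free.
A satisfying assignment: z1: False; z2: False; z3: False; z4: False; z5: True.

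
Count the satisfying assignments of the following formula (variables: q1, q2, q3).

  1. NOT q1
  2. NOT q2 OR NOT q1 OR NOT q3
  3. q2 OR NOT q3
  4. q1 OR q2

There are 2^3 = 8 truth assignments over (q1, q2, q3).
Check each against the 4 clauses (columns in the order q1, q2, q3):
  F F F  ✗ fails (q1 OR q2)
  F F T  ✗ fails (q2 OR NOT q3)
  F T F  ✓ satisfies all
  F T T  ✓ satisfies all
  T F F  ✗ fails (NOT q1)
  T F T  ✗ fails (NOT q1)
  T T F  ✗ fails (NOT q1)
  T T T  ✗ fails (NOT q1)
2 of the 8 rows are models.

2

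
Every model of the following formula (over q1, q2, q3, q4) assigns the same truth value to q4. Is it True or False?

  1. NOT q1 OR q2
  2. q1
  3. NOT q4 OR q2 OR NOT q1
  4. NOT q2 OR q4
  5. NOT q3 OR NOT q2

Suppose q4 = false.
(q1) alone gives q1 = true.
(q2) alone gives q2 = true.
But (NOT q2) is also a unit clause — contradiction.
So every satisfying assignment has q4 = True.

True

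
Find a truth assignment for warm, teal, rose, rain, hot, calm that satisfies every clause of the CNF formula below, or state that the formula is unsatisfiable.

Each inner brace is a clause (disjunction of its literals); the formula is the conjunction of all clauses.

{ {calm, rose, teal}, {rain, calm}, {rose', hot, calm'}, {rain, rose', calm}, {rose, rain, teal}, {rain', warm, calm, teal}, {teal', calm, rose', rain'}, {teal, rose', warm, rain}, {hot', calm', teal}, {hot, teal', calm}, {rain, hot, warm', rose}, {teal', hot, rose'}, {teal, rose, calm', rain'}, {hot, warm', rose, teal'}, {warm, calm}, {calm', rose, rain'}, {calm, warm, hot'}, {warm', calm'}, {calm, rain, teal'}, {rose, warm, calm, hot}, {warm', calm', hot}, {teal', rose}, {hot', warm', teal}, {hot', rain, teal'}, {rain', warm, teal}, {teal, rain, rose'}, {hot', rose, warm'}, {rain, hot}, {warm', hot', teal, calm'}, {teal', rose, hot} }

Try rain = 1.
Try warm = 0.
(calm) alone gives calm = 1.
(rose) alone gives rose = 1.
(hot) alone gives hot = 1.
(teal) alone gives teal = 1.
This assignment satisfies each clause.

warm: 0,  teal: 1,  rose: 1,  rain: 1,  hot: 1,  calm: 1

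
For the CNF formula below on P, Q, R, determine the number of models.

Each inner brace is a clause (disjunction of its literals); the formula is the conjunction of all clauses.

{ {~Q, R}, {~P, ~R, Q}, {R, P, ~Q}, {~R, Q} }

There are 2^3 = 8 truth assignments over (P, Q, R).
Split on R. With R = 1, the clauses containing R are satisfied and ~R drops from the rest; 2 of the 2^2 = 4 assignments to the other variables satisfy what remains.
With R = 0, by the same count on the reduced clause set, 2 assignments work.
(One model: P=F, Q=F, R=F.)
Total: 2 + 2 = 4.

4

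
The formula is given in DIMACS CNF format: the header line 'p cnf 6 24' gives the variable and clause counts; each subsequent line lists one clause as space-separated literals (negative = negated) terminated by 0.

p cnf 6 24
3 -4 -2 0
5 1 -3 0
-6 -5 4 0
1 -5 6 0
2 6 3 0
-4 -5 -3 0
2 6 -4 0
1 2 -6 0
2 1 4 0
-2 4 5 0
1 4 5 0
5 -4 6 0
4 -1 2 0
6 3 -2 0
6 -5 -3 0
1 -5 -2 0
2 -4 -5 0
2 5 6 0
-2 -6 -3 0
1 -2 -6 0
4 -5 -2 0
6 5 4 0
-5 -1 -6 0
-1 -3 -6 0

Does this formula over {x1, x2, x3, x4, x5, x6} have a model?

Yes, satisfiable

Suppose x3 = False.
Suppose x4 = True.
(¬x2) alone gives x2 = False.
(x6) alone gives x6 = True.
(x1) alone gives x1 = True.
(¬x5) alone gives x5 = False.
All clauses are satisfied.
A satisfying assignment: x1: True, x2: False, x3: False, x4: True, x5: False, x6: True.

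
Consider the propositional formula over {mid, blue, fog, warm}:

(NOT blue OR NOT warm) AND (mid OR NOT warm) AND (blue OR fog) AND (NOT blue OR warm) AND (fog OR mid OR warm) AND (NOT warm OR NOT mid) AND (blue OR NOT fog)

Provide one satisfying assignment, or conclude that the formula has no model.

UNSATISFIABLE

Case blue = false:
From the singleton clause (fog), fog = true.
Now (NOT fog) is unsatisfied and unit — conflict.
So blue must be the other value — set blue = true.
From the singleton clause (NOT warm), warm = false.
Now (warm) is unsatisfied and unit — conflict.
Either choice for blue ends in contradiction.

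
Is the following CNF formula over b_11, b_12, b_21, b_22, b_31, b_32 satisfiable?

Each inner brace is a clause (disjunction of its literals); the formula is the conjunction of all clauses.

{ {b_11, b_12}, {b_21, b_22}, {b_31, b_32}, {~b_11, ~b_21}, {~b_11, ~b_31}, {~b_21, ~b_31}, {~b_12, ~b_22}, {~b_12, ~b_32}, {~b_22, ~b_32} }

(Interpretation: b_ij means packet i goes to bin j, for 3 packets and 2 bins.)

No

Suppose b_11 = 1.
The clause (~b_21) is unit, so b_21 = 0.
The clause (b_22) is unit, so b_22 = 1.
The clause (~b_31) is unit, so b_31 = 0.
The clause (b_32) is unit, so b_32 = 1.
Now (~b_32) is unsatisfied and unit — conflict.
Undo b_11 and try b_11 = 0.
The clause (b_12) is unit, so b_12 = 1.
The clause (~b_22) is unit, so b_22 = 0.
The clause (b_21) is unit, so b_21 = 1.
The clause (~b_31) is unit, so b_31 = 0.
The clause (b_32) is unit, so b_32 = 1.
Now (~b_32) is unsatisfied and unit — conflict.
Both values of b_11 lead to a conflict.
No assignment satisfies every clause.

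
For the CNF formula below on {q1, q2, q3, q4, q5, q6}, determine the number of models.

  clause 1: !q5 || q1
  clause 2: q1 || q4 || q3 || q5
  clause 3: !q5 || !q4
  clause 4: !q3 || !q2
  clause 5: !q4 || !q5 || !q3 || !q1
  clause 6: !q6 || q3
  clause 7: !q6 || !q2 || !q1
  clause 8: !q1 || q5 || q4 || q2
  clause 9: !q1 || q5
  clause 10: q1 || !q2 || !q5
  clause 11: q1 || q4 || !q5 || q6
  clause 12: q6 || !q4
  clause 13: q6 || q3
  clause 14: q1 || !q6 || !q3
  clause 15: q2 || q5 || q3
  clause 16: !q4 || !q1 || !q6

3

There are 2^6 = 64 truth assignments over (q1, q2, q3, q4, q5, q6).
Split on q4. With q4 = true, the clauses containing q4 are satisfied and !q4 drops from the rest; 0 of the 2^5 = 32 assignments to the other variables satisfy what remains.
With q4 = false, by the same count on the reduced clause set, 3 assignments work.
(One model: q1=F, q2=F, q3=T, q4=F, q5=F, q6=F.)
Total: 0 + 3 = 3.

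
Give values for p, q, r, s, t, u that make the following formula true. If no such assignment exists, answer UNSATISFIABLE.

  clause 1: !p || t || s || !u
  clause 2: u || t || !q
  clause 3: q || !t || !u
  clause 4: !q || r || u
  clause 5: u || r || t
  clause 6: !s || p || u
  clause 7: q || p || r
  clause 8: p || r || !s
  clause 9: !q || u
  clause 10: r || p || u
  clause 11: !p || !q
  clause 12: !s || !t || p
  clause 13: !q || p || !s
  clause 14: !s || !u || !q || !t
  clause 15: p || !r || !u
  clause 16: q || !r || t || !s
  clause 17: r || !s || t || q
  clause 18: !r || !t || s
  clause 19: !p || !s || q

p ↦ true; q ↦ false; r ↦ true; s ↦ false; t ↦ false; u ↦ false

Suppose q = false.
Suppose t = false.
Suppose u = false.
(r) alone gives r = true.
(!s) alone gives s = false.
All clauses hold; p can take either value.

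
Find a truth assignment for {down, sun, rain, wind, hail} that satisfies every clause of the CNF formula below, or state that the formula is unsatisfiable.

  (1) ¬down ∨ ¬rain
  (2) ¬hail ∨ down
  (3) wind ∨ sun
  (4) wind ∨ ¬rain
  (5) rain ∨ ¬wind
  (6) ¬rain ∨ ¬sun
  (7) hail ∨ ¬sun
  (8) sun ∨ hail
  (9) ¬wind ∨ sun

down: True, sun: True, rain: False, wind: False, hail: True

Case down = True:
Unit clause (¬rain) forces rain = False.
Unit clause (¬wind) forces wind = False.
Unit clause (sun) forces sun = True.
Unit clause (hail) forces hail = True.
All clauses are satisfied.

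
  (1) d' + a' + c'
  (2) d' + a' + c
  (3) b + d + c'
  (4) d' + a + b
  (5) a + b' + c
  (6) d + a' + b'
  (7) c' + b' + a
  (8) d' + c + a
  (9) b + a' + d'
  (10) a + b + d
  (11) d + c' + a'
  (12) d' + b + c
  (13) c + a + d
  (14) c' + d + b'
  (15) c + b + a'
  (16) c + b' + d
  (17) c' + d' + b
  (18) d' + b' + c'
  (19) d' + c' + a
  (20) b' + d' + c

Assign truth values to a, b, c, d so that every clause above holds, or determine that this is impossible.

Try d = 0.
Try b = 1.
The clause (a') is unit, so a = 0.
The clause (c) is unit, so c = 1.
But (c') is also a unit clause — contradiction.
That branch fails; take b = 0 instead.
The clause (c') is unit, so c = 0.
The clause (a) is unit, so a = 1.
But (a') is also a unit clause — contradiction.
Either choice for b ends in contradiction.
That branch fails; take d = 1 instead.
Try a = 0.
The clause (b) is unit, so b = 1.
The clause (c) is unit, so c = 1.
But (c') is also a unit clause — contradiction.
That branch fails; take a = 1 instead.
The clause (c') is unit, so c = 0.
But (c) is also a unit clause — contradiction.
Either choice for a ends in contradiction.
Either choice for d ends in contradiction.

UNSATISFIABLE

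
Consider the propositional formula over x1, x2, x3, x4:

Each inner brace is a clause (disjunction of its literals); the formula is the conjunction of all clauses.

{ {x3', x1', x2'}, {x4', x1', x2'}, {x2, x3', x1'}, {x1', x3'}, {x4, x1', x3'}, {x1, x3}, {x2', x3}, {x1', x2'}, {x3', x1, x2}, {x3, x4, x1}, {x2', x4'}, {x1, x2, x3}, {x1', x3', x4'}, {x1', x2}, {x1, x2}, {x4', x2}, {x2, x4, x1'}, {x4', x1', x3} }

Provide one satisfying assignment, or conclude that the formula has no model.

Case x1 = 0:
Unit clause (x3) forces x3 = 1.
Unit clause (x2) forces x2 = 1.
Unit clause (x4') forces x4 = 0.
All clauses are satisfied.

x1: 0; x2: 1; x3: 1; x4: 0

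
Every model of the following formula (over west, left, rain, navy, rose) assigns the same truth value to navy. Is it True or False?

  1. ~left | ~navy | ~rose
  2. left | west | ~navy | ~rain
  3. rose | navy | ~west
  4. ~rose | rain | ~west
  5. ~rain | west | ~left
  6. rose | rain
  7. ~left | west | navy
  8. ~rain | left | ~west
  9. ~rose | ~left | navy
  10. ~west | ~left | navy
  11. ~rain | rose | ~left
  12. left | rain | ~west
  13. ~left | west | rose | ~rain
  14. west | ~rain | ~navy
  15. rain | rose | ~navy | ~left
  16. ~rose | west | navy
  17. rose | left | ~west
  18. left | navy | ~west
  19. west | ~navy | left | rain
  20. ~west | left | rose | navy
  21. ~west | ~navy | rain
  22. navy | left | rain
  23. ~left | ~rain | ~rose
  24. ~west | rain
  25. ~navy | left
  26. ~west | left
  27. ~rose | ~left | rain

Suppose navy = 1.
From the singleton clause (left), left = 1.
From the singleton clause (~rose), rose = 0.
From the singleton clause (rain), rain = 1.
That conflicts with the unit clause (~rain).
So every satisfying assignment has navy = False.

False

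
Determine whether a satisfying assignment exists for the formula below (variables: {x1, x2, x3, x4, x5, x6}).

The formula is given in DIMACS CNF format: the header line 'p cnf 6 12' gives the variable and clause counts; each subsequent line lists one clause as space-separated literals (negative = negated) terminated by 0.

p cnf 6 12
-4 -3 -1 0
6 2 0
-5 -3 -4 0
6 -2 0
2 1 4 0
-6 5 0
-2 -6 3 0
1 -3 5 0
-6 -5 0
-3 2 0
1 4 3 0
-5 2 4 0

Case x6 = True:
From the singleton clause (x5), x5 = True.
Now (¬x5) is unsatisfied and unit — conflict.
Undo x6 and try x6 = False.
From the singleton clause (x2), x2 = True.
Now (¬x2) is unsatisfied and unit — conflict.
Neither x6 = True nor x6 = False works.
No assignment satisfies every clause.

No, unsatisfiable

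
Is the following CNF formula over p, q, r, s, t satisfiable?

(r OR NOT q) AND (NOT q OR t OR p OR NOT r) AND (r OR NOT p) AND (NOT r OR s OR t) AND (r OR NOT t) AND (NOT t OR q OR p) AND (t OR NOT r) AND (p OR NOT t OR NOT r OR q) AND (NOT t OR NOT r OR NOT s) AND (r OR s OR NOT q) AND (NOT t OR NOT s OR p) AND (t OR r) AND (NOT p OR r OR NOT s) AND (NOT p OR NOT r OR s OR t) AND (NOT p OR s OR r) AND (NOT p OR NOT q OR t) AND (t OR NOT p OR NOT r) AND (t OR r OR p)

Case r = true:
From the singleton clause (t), t = true.
From the singleton clause (NOT s), s = false.
Case q = false:
From the singleton clause (p), p = true.
This assignment satisfies each clause.
A satisfying assignment: p: true,  q: false,  r: true,  s: false,  t: true.

Yes, satisfiable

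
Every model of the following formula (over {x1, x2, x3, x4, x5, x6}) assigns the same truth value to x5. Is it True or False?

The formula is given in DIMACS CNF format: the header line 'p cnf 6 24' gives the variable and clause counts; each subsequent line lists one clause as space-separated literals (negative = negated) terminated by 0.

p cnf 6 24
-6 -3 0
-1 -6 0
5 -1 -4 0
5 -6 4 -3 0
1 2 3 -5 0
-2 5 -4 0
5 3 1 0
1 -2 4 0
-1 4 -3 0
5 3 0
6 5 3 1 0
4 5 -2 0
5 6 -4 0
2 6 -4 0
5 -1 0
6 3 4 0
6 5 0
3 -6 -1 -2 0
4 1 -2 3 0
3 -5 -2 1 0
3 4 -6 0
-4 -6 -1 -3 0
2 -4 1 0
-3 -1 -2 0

Suppose x5 = False.
From the singleton clause (x3), x3 = True.
From the singleton clause (¬x6), x6 = False.
But (x6) is also a unit clause — contradiction.
So every satisfying assignment has x5 = True.

True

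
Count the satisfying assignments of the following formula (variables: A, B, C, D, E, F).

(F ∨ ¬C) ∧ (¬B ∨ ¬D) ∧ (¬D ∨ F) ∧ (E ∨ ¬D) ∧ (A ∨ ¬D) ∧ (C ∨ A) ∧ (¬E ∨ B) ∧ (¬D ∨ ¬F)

12

There are 2^6 = 64 truth assignments over (A, B, C, D, E, F).
Split on D. With D = True, the clauses containing D are satisfied and ¬D drops from the rest; 0 of the 2^5 = 32 assignments to the other variables satisfy what remains.
With D = False, by the same count on the reduced clause set, 12 assignments work.
(One model: A=F, B=F, C=T, D=F, E=F, F=T.)
Total: 0 + 12 = 12.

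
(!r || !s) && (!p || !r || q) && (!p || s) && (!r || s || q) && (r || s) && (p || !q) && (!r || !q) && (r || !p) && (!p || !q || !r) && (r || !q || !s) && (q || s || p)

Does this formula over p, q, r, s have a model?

Suppose r = false.
Unit clause (s) forces s = true.
Unit clause (!p) forces p = false.
Unit clause (!q) forces q = false.
All clauses are satisfied.
A satisfying assignment: p: false,  q: false,  r: false,  s: true.

Yes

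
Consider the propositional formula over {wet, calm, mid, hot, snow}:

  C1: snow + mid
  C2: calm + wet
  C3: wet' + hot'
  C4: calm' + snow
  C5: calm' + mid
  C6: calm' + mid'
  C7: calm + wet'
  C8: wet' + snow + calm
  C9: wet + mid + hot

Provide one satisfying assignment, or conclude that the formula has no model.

UNSATISFIABLE

Suppose snow = 1.
Suppose calm = 1.
The clause (mid) is unit, so mid = 1.
That conflicts with the unit clause (mid').
So calm must be the other value — set calm = 0.
The clause (wet) is unit, so wet = 1.
That conflicts with the unit clause (wet').
Both values of calm lead to a conflict.
So snow must be the other value — set snow = 0.
The clause (mid) is unit, so mid = 1.
The clause (calm') is unit, so calm = 0.
The clause (wet) is unit, so wet = 1.
That conflicts with the unit clause (wet').
Both values of snow lead to a conflict.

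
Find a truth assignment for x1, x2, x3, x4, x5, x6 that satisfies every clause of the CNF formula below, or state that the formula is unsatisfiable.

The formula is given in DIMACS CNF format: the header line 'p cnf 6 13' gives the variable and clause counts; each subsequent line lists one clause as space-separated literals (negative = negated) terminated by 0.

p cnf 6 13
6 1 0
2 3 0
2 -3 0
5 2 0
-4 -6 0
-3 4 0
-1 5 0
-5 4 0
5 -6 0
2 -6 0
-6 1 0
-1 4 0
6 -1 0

Branch on x6: set x6 = True.
(¬x4) alone gives x4 = False.
(¬x3) alone gives x3 = False.
(x2) alone gives x2 = True.
(¬x5) alone gives x5 = False.
That conflicts with the unit clause (x5).
Undo x6 and try x6 = False.
(x1) alone gives x1 = True.
That conflicts with the unit clause (¬x1).
Neither x6 = True nor x6 = False works.

UNSATISFIABLE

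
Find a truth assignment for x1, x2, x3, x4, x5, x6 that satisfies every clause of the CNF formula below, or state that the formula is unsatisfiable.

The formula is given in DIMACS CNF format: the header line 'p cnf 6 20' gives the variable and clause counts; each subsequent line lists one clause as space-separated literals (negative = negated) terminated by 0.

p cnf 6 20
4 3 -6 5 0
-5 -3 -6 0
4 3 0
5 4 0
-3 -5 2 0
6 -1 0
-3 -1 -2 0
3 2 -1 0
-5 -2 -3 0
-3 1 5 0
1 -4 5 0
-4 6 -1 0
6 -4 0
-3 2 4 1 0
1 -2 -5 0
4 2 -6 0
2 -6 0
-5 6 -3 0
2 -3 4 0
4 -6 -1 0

Case x4 = True:
From the singleton clause (x6), x6 = True.
From the singleton clause (x2), x2 = True.
Case x5 = False:
From the singleton clause (x1), x1 = True.
From the singleton clause (¬x3), x3 = False.
This assignment satisfies each clause.

x1 ↦ True,  x2 ↦ True,  x3 ↦ False,  x4 ↦ True,  x5 ↦ False,  x6 ↦ True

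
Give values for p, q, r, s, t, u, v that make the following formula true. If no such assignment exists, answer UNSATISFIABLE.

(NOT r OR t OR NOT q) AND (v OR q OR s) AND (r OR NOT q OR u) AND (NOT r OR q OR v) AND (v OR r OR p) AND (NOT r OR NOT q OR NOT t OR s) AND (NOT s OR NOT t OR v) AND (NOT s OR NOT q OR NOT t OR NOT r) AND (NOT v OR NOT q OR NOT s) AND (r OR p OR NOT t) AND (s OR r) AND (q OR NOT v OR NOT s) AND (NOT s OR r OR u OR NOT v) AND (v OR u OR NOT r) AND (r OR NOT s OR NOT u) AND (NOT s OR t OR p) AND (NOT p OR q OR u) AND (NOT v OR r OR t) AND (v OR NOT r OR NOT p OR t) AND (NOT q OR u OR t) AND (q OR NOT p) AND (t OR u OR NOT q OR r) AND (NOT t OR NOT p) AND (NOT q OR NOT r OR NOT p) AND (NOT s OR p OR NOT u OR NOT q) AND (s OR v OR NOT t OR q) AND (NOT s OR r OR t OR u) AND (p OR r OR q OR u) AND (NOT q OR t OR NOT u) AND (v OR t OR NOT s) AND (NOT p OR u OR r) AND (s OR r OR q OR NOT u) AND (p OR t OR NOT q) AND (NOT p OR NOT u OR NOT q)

Try s = false.
(r) alone gives r = true.
Try t = false.
(NOT q) alone gives q = false.
(v) alone gives v = true.
(NOT p) alone gives p = false.
No clause remains; u is free.

p ↦ false, q ↦ false, r ↦ true, s ↦ false, t ↦ false, u ↦ true, v ↦ true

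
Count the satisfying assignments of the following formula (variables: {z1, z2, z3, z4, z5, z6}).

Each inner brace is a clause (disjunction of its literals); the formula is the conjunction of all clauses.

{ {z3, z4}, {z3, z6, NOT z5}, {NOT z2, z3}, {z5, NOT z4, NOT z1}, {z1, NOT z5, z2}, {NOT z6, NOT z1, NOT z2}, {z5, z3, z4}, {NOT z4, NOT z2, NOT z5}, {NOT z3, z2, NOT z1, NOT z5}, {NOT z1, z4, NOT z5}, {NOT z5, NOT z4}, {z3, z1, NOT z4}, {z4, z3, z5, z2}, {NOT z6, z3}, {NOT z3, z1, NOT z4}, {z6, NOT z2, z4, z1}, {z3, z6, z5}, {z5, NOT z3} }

1

There are 2^6 = 64 truth assignments over (z1, z2, z3, z4, z5, z6).
Split on z3. With z3 = true, the clauses containing z3 are satisfied and NOT z3 drops from the rest; 1 of the 2^5 = 32 assignments to the other variables satisfy what remains.
With z3 = false, by the same count on the reduced clause set, 0 assignments work.
Total: 1 + 0 = 1.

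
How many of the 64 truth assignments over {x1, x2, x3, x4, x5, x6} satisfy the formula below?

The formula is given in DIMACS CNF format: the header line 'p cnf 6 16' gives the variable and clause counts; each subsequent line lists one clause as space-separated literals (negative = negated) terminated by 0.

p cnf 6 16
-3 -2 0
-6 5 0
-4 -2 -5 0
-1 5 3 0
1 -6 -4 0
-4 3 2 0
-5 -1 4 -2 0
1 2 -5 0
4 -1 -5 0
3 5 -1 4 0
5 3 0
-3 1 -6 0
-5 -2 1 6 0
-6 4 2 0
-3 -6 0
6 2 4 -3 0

There are 2^6 = 64 truth assignments over (x1, x2, x3, x4, x5, x6).
Split on x1. With x1 = True, the clauses containing x1 are satisfied and ¬x1 drops from the rest; 2 of the 2^5 = 32 assignments to the other variables satisfy what remains.
With x1 = False, by the same count on the reduced clause set, 2 assignments work.
(One model: x1=F, x2=F, x3=T, x4=T, x5=F, x6=F.)
Total: 2 + 2 = 4.

4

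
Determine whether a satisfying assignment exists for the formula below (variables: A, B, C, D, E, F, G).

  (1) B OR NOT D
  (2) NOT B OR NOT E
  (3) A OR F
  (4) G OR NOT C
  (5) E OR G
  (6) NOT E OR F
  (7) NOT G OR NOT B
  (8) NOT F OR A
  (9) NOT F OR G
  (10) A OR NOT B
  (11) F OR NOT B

Yes

Branch on B: set B = false.
Unit clause (NOT D) forces D = false.
Branch on A: set A = true.
Branch on G: set G = true.
Branch on E: set E = false.
Every clause is now satisfied; C, F are unconstrained.
A satisfying assignment: A: true,  B: false,  C: false,  D: false,  E: false,  F: true,  G: true.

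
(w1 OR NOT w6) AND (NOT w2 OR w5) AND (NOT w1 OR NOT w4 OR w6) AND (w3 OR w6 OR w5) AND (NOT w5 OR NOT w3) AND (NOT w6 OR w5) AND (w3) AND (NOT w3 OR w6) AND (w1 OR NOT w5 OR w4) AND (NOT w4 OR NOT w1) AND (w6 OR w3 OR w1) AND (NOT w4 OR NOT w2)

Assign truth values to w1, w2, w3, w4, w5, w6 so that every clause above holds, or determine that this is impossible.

The clause (w3) is unit, so w3 = true.
The clause (NOT w5) is unit, so w5 = false.
The clause (NOT w2) is unit, so w2 = false.
The clause (NOT w6) is unit, so w6 = false.
Now (w6) is unsatisfied and unit — conflict.

UNSATISFIABLE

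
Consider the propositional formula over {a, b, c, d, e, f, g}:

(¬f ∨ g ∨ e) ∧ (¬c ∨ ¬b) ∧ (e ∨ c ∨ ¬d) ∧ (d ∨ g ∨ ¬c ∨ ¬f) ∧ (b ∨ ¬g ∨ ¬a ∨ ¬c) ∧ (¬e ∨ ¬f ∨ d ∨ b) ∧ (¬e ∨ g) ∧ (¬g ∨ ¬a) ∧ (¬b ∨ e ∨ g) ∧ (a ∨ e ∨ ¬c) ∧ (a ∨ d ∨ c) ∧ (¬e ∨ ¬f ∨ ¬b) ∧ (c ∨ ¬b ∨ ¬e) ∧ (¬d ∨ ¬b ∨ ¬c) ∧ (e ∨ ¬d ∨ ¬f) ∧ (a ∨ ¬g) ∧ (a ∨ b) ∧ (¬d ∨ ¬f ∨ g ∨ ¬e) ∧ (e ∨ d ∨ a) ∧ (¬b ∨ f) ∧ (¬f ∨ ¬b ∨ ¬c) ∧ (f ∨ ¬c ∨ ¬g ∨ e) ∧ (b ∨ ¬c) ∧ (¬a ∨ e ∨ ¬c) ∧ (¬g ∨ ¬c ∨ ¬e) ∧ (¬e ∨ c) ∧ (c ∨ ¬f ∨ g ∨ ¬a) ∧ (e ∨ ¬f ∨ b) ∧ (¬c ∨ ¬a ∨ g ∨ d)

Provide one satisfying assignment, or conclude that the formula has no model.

Suppose c = False.
From the singleton clause (¬e), e = False.
From the singleton clause (¬d), d = False.
From the singleton clause (a), a = True.
From the singleton clause (¬g), g = False.
From the singleton clause (¬f), f = False.
From the singleton clause (¬b), b = False.
Every clause now holds.

a=True; b=False; c=False; d=False; e=False; f=False; g=False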